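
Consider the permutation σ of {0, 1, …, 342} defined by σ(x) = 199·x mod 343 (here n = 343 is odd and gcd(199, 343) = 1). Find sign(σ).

-1

Start at x=192: 192 → 135 → 111 → 137 → 166 → 106 → 171 → … (one orbit).
Cycle lengths of π_199 on ℤ/343ℤ: [294, 42, 6, 1]; 4 cycles in total.
Σ(ℓ_i−1) = 343−4 = 339; sign = (−1)^339 = -1.
(199|343)_J = -1 (Zolotarev's lemma cross-check).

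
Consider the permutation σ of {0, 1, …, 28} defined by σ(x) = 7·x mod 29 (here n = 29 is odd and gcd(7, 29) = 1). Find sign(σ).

+1

Trace 23: π^k(23) = [23, 16, 25, 1, 7, 20, 24] for k=0..6.
Cycle lengths of π_7 on ℤ/29ℤ: [7, 7, 7, 7, 1]; 5 cycles in total.
29 − 5 = 24 transpositions; sign(π) = (−1)^24 = +1.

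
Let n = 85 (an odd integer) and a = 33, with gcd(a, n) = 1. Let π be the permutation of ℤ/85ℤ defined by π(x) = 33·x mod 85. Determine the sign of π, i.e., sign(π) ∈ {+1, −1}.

-1

Orbit of 67 under x↦33x: [67, 1, 33, 69]… (length divides ord_85(33)).
26 cycles of lengths [4, 4, 4, 4, 4, 4, 4, 4, 4, 4, 4, 4, 4, 4, 4, 4, 4, 2, 2, 2, 2, 2, 2, 2, 2, 1].
26 cycles on 85: each ℓ→(−1)^(ℓ−1), product (−1)^59 = -1.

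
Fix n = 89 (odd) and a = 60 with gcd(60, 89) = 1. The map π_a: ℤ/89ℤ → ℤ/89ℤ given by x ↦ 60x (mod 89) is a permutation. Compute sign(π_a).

Start at x=35: 35 → 53 → 65 → 73 → 19 → 72 → 48 → … (one orbit).
2 cycles of lengths [88, 1].
With 2 cycles on 89 points, sign = (−1)^{89−2} = -1.
Via Zolotarev, sign(π_{60}) = (60|89) = -1.

-1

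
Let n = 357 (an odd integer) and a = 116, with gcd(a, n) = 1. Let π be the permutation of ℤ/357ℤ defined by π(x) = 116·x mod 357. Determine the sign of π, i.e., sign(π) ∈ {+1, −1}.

Trace 260: π^k(260) = [260, 172, 317, 1, 116, 247, 92] for k=0..6.
Decompose π into cycles: lengths [48, 48, 48, 48, 48, 48, 16, 16, 16, 6, 6, 3, 3, 2, 1] (15 cycles, including the fixed point 0).
357 − 15 = 342 transpositions; sign(π) = (−1)^342 = +1.
The Jacobi symbol (116|357) = +1 (Zolotarev) agrees.

+1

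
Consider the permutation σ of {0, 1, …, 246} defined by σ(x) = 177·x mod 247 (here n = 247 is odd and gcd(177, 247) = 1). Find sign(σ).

-1

Trace 83: π^k(83) = [83, 118, 138, 220, 161, 92, 229] for k=0..6.
12 cycles of lengths [36, 36, 36, 36, 36, 36, 9, 9, 4, 4, 4, 1].
Σ(ℓ_i−1) = 247−12 = 235; sign = (−1)^235 = -1.
(177|247)_J = -1 (Zolotarev's lemma cross-check).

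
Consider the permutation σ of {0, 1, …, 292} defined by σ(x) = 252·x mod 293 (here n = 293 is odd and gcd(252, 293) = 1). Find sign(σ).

Start at x=71: 71 → 19 → 100 → 2 → 211 → 139 → 161 → … (one orbit).
Decompose π into cycles: lengths [292, 1] (2 cycles, including the fixed point 0).
sign(π) = (−1)^{n − #cycles} = (−1)^{293−2} = (−1)^291 = -1.
Check: (252/293) = -1 by Zolotarev.

-1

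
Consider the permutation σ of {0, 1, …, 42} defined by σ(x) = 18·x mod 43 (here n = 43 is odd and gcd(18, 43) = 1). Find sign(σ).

Trace 23: π^k(23) = [23, 27, 13, 19, 41, 7, 40] for k=0..6.
Cycle type of π: 42 + 1; total 2 cycles.
sign(π) = (−1)^{n − #cycles} = (−1)^{43−2} = (−1)^41 = -1.
(18|43)_J = -1 (Zolotarev's lemma cross-check).

-1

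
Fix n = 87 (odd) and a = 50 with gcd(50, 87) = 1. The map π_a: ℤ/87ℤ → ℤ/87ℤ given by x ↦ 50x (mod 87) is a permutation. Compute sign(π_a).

+1

Start at x=64: 64 → 68 → 7 → 2 → 13 → 41 → 49 → … (one orbit).
Decompose π into cycles: lengths [28, 28, 28, 2, 1] (5 cycles, including the fixed point 0).
n − c = 87 − 5 = 82; sign = (−1)^82 = +1.
Via Zolotarev, sign(π_{50}) = (50|87) = +1.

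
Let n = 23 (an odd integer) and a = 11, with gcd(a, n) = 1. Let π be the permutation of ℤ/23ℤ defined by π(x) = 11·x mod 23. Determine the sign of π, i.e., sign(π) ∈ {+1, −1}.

Orbit of 18 under x↦11x: [18, 14, 16, 15, 4, 21, 1]… (length divides ord_23(11)).
Decompose π into cycles: lengths [22, 1] (2 cycles, including the fixed point 0).
Σ(ℓ_i−1) = 23−2 = 21; sign = (−1)^21 = -1.
(11|23)_J = -1 (Zolotarev's lemma cross-check).

-1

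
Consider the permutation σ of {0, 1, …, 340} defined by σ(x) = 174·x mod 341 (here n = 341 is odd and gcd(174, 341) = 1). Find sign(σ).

+1

Start at x=64: 64 → 224 → 102 → 16 → 56 → 196 → 4 → … (one orbit).
25 cycles of lengths [15, 15, 15, 15, 15, 15, 15, 15, 15, 15, 15, 15, 15, 15, 15, 15, 15, 15, 15, 15, 15, 15, 5, 5, 1].
sign(π) = (−1)^{n − #cycles} = (−1)^{341−25} = (−1)^316 = +1.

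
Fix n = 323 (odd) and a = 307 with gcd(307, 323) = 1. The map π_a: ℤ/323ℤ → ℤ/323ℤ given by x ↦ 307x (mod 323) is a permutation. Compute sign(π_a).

-1

Trace 290: π^k(290) = [290, 205, 273, 154, 120, 18, 35] for k=0..6.
The orbit structure of x ↦ 307x mod 323: 34 orbits of sizes [18, 18, 18, 18, 18, 18, 18, 18, 18, 18, 18, 18, 18, 18, 18, 18, 18, 1, 1, 1, 1, 1, 1, 1, 1, 1, 1, 1, 1, 1, 1, 1, 1, 1].
With 34 cycles on 323 points, sign = (−1)^{323−34} = -1.
Check: (307/323) = -1 by Zolotarev.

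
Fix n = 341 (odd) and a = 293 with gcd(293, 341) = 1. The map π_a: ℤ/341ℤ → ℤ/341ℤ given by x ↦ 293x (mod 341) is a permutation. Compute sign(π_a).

Orbit of 194 under x↦293x: [194, 236, 266, 190, 87, 257, 281]… (length divides ord_341(293)).
Cycle type of π: 30×10 + 15×2 + 10 + 1; total 14 cycles.
Σ(ℓ_i−1) = 341−14 = 327; sign = (−1)^327 = -1.
Check: (293/341) = -1 by Zolotarev.

-1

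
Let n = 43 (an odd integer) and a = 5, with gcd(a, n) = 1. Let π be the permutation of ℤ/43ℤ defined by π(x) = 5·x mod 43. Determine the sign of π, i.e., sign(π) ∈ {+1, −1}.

Start at x=9: 9 → 2 → 10 → 7 → 35 → 3 → 15 → … (one orbit).
2 cycles of lengths [42, 1].
With 2 cycles on 43 points, sign = (−1)^{43−2} = -1.
The Jacobi symbol (5|43) = -1 (Zolotarev) agrees.

-1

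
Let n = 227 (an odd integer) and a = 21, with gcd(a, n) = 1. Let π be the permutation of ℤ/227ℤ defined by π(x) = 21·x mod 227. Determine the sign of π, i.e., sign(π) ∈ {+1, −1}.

+1

Orbit of 219 under x↦21x: [219, 59, 104, 141, 10, 210, 97]… (length divides ord_227(21)).
Decompose π into cycles: lengths [113, 113, 1] (3 cycles, including the fixed point 0).
3 cycles on 227: each ℓ→(−1)^(ℓ−1), product (−1)^224 = +1.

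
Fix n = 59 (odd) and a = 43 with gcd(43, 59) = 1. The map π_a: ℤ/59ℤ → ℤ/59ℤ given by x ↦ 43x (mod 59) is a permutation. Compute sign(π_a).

-1

Trace 46: π^k(46) = [46, 31, 35, 30, 51, 10, 17] for k=0..6.
2 cycles of lengths [58, 1].
sign(π) = (−1)^{n − #cycles} = (−1)^{59−2} = (−1)^57 = -1.
Check: (43/59) = -1 by Zolotarev.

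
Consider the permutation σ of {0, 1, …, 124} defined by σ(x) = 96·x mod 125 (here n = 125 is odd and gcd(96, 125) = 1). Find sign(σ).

+1

Start at x=101: 101 → 71 → 66 → 86 → 6 → 76 → 46 → … (one orbit).
Decompose π into cycles: lengths [25, 25, 25, 25, 5, 5, 5, 5, 1, 1, 1, 1, 1] (13 cycles, including the fixed point 0).
Σ(ℓ_i−1) = 125−13 = 112; sign = (−1)^112 = +1.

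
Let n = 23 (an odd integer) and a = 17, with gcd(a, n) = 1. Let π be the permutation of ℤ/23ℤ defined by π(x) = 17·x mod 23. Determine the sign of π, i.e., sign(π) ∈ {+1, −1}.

-1

Start at x=8: 8 → 21 → 12 → 20 → 18 → 7 → 4 → … (one orbit).
Cycle lengths of π_17 on ℤ/23ℤ: [22, 1]; 2 cycles in total.
23 − 2 = 21 transpositions; sign(π) = (−1)^21 = -1.
(17|23)_J = -1 (Zolotarev's lemma cross-check).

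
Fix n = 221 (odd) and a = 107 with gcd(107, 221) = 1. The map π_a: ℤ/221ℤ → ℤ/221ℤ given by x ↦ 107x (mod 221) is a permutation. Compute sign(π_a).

-1

Orbit of 79 under x↦107x: [79, 55, 139, 66, 211, 35, 209]… (length divides ord_221(107)).
The orbit structure of x ↦ 107x mod 221: 10 orbits of sizes [48, 48, 48, 48, 16, 3, 3, 3, 3, 1].
Σ(ℓ_i−1) = 221−10 = 211; sign = (−1)^211 = -1.
Check: (107/221) = -1 by Zolotarev.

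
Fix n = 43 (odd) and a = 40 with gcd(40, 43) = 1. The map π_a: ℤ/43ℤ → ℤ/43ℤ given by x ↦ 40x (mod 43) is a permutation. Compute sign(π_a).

Start at x=6: 6 → 25 → 11 → 10 → 13 → 4 → 31 → … (one orbit).
Cycle type of π: 21×2 + 1; total 3 cycles.
With 3 cycles on 43 points, sign = (−1)^{43−3} = +1.

+1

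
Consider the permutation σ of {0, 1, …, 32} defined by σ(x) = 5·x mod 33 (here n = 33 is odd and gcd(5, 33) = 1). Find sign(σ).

-1

Start at x=16: 16 → 14 → 4 → 20 → 1 → 5 → 25 → … (one orbit).
Cycle lengths of π_5 on ℤ/33ℤ: [10, 10, 5, 5, 2, 1]; 6 cycles in total.
sign(π) = (−1)^{n − #cycles} = (−1)^{33−6} = (−1)^27 = -1.
Via Zolotarev, sign(π_{5}) = (5|33) = -1.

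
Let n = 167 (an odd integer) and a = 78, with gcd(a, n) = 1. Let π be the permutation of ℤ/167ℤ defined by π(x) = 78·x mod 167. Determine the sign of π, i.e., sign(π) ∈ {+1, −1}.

-1

Orbit of 142 under x↦78x: [142, 54, 37, 47, 159, 44, 92]… (length divides ord_167(78)).
Decompose π into cycles: lengths [166, 1] (2 cycles, including the fixed point 0).
Σ(ℓ_i−1) = 167−2 = 165; sign = (−1)^165 = -1.
(78|167)_J = -1 (Zolotarev's lemma cross-check).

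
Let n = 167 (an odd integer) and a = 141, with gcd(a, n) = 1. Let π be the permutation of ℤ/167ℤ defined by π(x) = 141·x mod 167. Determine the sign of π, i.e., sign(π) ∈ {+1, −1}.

Trace 93: π^k(93) = [93, 87, 76, 28, 107, 57, 21] for k=0..6.
The orbit structure of x ↦ 141x mod 167: 3 orbits of sizes [83, 83, 1].
sign(π) = (−1)^{n − #cycles} = (−1)^{167−3} = (−1)^164 = +1.

+1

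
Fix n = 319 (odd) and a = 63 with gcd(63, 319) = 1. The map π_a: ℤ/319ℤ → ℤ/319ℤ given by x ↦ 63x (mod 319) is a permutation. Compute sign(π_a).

-1

Orbit of 223 under x↦63x: [223, 13, 181, 238, 1, 63, 141]… (length divides ord_319(63)).
The orbit structure of x ↦ 63x mod 319: 8 orbits of sizes [70, 70, 70, 70, 14, 14, 10, 1].
With 8 cycles on 319 points, sign = (−1)^{319−8} = -1.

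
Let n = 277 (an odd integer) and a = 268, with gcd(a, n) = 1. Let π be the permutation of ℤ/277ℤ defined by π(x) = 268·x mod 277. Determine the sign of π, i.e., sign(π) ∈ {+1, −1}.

Start at x=19: 19 → 106 → 154 → 276 → 9 → 196 → 175 → … (one orbit).
Cycle type of π: 138×2 + 1; total 3 cycles.
sign(π) = (−1)^{n − #cycles} = (−1)^{277−3} = (−1)^274 = +1.
(268|277)_J = +1 (Zolotarev's lemma cross-check).

+1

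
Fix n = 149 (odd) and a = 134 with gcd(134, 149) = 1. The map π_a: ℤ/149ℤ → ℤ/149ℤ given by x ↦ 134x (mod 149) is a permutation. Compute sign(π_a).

-1

Orbit of 123 under x↦134x: [123, 92, 110, 138, 16, 58, 24]… (length divides ord_149(134)).
The orbit structure of x ↦ 134x mod 149: 2 orbits of sizes [148, 1].
149 − 2 = 147 transpositions; sign(π) = (−1)^147 = -1.
(134|149)_J = -1 (Zolotarev's lemma cross-check).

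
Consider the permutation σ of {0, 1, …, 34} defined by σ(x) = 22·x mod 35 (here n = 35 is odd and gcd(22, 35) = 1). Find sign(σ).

Start at x=1: 1 → 22 → 29 → 8 → 1 (one orbit).
The orbit structure of x ↦ 22x mod 35: 14 orbits of sizes [4, 4, 4, 4, 4, 4, 4, 1, 1, 1, 1, 1, 1, 1].
Σ(ℓ_i−1) = 35−14 = 21; sign = (−1)^21 = -1.

-1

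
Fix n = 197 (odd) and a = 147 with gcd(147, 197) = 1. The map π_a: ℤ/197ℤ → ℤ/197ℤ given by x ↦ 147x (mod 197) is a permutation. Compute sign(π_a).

Start at x=122: 122 → 7 → 44 → 164 → 74 → 43 → 17 → … (one orbit).
2 cycles of lengths [196, 1].
With 2 cycles on 197 points, sign = (−1)^{197−2} = -1.

-1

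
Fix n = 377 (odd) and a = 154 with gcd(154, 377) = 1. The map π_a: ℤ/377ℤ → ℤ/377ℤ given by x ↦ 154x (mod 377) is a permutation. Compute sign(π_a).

Trace 25: π^k(25) = [25, 80, 256, 216, 88, 357, 313] for k=0..6.
8 cycles of lengths [84, 84, 84, 84, 14, 14, 12, 1].
377 − 8 = 369 transpositions; sign(π) = (−1)^369 = -1.

-1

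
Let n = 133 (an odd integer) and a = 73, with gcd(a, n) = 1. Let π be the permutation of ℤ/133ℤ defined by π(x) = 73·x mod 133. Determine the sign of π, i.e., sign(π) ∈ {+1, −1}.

-1

Trace 23: π^k(23) = [23, 83, 74, 82, 1, 73, 9] for k=0..6.
π_73 has 10 disjoint cycles with lengths [18, 18, 18, 18, 18, 18, 9, 9, 6, 1] on {0,…,132}.
10 cycles on 133: each ℓ→(−1)^(ℓ−1), product (−1)^123 = -1.
The Jacobi symbol (73|133) = -1 (Zolotarev) agrees.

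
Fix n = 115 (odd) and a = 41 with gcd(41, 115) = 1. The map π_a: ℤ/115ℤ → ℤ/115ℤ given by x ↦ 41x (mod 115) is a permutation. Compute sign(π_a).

Start at x=41: 41 → 71 → 36 → 96 → 26 → 31 → 6 → … (one orbit).
Cycle type of π: 11×10 + 1×5; total 15 cycles.
Σ(ℓ_i−1) = 115−15 = 100; sign = (−1)^100 = +1.
Zolotarev: (41|115) = +1, matching the cycle-count sign.

+1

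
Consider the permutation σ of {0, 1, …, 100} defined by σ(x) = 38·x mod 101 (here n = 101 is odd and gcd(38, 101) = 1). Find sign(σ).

Orbit of 75 under x↦38x: [75, 22, 28, 54, 32, 4, 51]… (length divides ord_101(38)).
Cycle type of π: 100 + 1; total 2 cycles.
2 cycles on 101: each ℓ→(−1)^(ℓ−1), product (−1)^99 = -1.

-1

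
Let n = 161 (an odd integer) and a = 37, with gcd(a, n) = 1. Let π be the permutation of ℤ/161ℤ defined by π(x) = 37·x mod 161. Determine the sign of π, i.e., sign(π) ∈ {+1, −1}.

Trace 9: π^k(9) = [9, 11, 85, 86, 123, 43, 142] for k=0..6.
Cycle type of π: 66×2 + 22 + 3×2 + 1; total 6 cycles.
sign(π) = (−1)^{n − #cycles} = (−1)^{161−6} = (−1)^155 = -1.
(37|161)_J = -1 (Zolotarev's lemma cross-check).

-1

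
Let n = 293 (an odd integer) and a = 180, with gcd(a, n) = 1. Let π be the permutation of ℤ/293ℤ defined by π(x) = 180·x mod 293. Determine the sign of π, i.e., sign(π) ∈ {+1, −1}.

Trace 160: π^k(160) = [160, 86, 244, 263, 167, 174, 262] for k=0..6.
π_180 has 2 disjoint cycles with lengths [292, 1] on {0,…,292}.
2 cycles on 293: each ℓ→(−1)^(ℓ−1), product (−1)^291 = -1.
Check: (180/293) = -1 by Zolotarev.

-1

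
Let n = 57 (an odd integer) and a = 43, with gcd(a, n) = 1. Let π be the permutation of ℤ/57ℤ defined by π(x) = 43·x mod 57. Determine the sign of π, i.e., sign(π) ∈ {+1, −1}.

Trace 16: π^k(16) = [16, 4, 1, 43, 25, 49, 55] for k=0..6.
Cycle lengths of π_43 on ℤ/57ℤ: [9, 9, 9, 9, 9, 9, 1, 1, 1]; 9 cycles in total.
Σ(ℓ_i−1) = 57−9 = 48; sign = (−1)^48 = +1.
Check: (43/57) = +1 by Zolotarev.

+1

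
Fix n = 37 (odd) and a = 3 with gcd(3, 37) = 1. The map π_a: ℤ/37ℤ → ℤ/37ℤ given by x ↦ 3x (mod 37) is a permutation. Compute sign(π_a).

+1

Trace 26: π^k(26) = [26, 4, 12, 36, 34, 28, 10] for k=0..6.
π_3 has 3 disjoint cycles with lengths [18, 18, 1] on {0,…,36}.
With 3 cycles on 37 points, sign = (−1)^{37−3} = +1.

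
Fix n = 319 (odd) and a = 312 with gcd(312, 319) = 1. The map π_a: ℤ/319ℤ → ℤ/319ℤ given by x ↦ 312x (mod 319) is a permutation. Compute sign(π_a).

Trace 223: π^k(223) = [223, 34, 81, 71, 141, 289, 210] for k=0..6.
Decompose π into cycles: lengths [70, 70, 70, 70, 14, 14, 5, 5, 1] (9 cycles, including the fixed point 0).
Σ(ℓ_i−1) = 319−9 = 310; sign = (−1)^310 = +1.
Zolotarev: (312|319) = +1, matching the cycle-count sign.

+1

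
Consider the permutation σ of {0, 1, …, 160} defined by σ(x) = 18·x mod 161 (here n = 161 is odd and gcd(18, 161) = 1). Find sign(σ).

+1

Start at x=85: 85 → 81 → 9 → 1 → 18 → 2 → 36 → … (one orbit).
The orbit structure of x ↦ 18x mod 161: 9 orbits of sizes [33, 33, 33, 33, 11, 11, 3, 3, 1].
n − c = 161 − 9 = 152; sign = (−1)^152 = +1.
(18|161)_J = +1 (Zolotarev's lemma cross-check).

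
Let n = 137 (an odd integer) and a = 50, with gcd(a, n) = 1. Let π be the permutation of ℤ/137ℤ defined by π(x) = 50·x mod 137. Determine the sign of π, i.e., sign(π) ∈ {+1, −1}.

+1

Start at x=16: 16 → 115 → 133 → 74 → 1 → 50 → 34 → … (one orbit).
Cycle lengths of π_50 on ℤ/137ℤ: [17, 17, 17, 17, 17, 17, 17, 17, 1]; 9 cycles in total.
Σ(ℓ_i−1) = 137−9 = 128; sign = (−1)^128 = +1.
Zolotarev: (50|137) = +1, matching the cycle-count sign.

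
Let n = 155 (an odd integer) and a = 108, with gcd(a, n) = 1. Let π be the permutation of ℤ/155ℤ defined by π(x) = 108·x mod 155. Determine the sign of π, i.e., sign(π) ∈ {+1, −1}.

+1

Start at x=94: 94 → 77 → 101 → 58 → 64 → 92 → 16 → … (one orbit).
π_108 has 11 disjoint cycles with lengths [20, 20, 20, 20, 20, 20, 10, 10, 10, 4, 1] on {0,…,154}.
n − c = 155 − 11 = 144; sign = (−1)^144 = +1.
Check: (108/155) = +1 by Zolotarev.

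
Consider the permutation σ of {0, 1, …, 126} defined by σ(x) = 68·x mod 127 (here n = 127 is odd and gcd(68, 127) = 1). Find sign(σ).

+1

Orbit of 1 under x↦68x: [1, 68, 52, 107, 37, 103, 19]… (length divides ord_127(68)).
Decompose π into cycles: lengths [9, 9, 9, 9, 9, 9, 9, 9, 9, 9, 9, 9, 9, 9, 1] (15 cycles, including the fixed point 0).
sign(π) = (−1)^{n − #cycles} = (−1)^{127−15} = (−1)^112 = +1.
(68|127)_J = +1 (Zolotarev's lemma cross-check).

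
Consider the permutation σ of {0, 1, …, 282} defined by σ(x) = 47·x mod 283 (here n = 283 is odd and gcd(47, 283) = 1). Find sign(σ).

Trace 194: π^k(194) = [194, 62, 84, 269, 191, 204, 249] for k=0..6.
π_47 has 2 disjoint cycles with lengths [282, 1] on {0,…,282}.
n − c = 283 − 2 = 281; sign = (−1)^281 = -1.

-1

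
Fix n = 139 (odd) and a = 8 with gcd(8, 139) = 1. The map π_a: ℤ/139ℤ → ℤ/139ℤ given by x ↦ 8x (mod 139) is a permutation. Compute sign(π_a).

-1

Start at x=45: 45 → 82 → 100 → 105 → 6 → 48 → 106 → … (one orbit).
The orbit structure of x ↦ 8x mod 139: 4 orbits of sizes [46, 46, 46, 1].
With 4 cycles on 139 points, sign = (−1)^{139−4} = -1.
Check: (8/139) = -1 by Zolotarev.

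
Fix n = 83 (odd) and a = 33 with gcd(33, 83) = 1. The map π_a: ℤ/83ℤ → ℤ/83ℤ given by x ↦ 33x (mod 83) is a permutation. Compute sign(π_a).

+1

Orbit of 9 under x↦33x: [9, 48, 7, 65, 70, 69, 36]… (length divides ord_83(33)).
The orbit structure of x ↦ 33x mod 83: 3 orbits of sizes [41, 41, 1].
83 − 3 = 80 transpositions; sign(π) = (−1)^80 = +1.
(33|83)_J = +1 (Zolotarev's lemma cross-check).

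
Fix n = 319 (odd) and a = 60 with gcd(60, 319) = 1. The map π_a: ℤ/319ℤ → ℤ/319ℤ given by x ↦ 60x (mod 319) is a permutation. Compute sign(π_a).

Trace 273: π^k(273) = [273, 111, 280, 212, 279, 152, 188] for k=0..6.
6 cycles of lengths [140, 140, 28, 5, 5, 1].
319 − 6 = 313 transpositions; sign(π) = (−1)^313 = -1.

-1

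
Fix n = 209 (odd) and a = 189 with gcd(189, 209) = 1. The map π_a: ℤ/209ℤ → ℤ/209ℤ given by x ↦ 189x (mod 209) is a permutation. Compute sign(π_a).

Orbit of 208 under x↦189x: [208, 20, 18, 58, 94, 1, 189]… (length divides ord_209(189)).
Cycle lengths of π_189 on ℤ/209ℤ: [10, 10, 10, 10, 10, 10, 10, 10, 10, 10, 10, 10, 10, 10, 10, 10, 10, 10, 10, 2, 2, 2, 2, 2, 2, 2, 2, 2, 1]; 29 cycles in total.
209 − 29 = 180 transpositions; sign(π) = (−1)^180 = +1.

+1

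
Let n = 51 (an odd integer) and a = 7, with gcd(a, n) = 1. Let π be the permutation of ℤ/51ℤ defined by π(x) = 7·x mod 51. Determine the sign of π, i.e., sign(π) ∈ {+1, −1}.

-1

Orbit of 10 under x↦7x: [10, 19, 31, 13, 40, 25, 22]… (length divides ord_51(7)).
Decompose π into cycles: lengths [16, 16, 16, 1, 1, 1] (6 cycles, including the fixed point 0).
51 − 6 = 45 transpositions; sign(π) = (−1)^45 = -1.
Check: (7/51) = -1 by Zolotarev.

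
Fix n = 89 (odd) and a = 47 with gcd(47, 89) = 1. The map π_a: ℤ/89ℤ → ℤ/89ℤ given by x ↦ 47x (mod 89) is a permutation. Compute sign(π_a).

Start at x=22: 22 → 55 → 4 → 10 → 25 → 18 → 45 → … (one orbit).
Cycle lengths of π_47 on ℤ/89ℤ: [44, 44, 1]; 3 cycles in total.
3 cycles on 89: each ℓ→(−1)^(ℓ−1), product (−1)^86 = +1.

+1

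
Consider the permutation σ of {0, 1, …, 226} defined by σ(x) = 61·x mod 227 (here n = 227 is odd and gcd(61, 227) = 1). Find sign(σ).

Start at x=143: 143 → 97 → 15 → 7 → 200 → 169 → 94 → … (one orbit).
2 cycles of lengths [226, 1].
2 cycles on 227: each ℓ→(−1)^(ℓ−1), product (−1)^225 = -1.

-1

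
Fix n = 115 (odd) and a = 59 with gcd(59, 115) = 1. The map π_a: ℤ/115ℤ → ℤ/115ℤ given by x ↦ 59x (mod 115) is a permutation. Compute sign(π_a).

+1

Trace 64: π^k(64) = [64, 96, 29, 101, 94, 26, 39] for k=0..6.
Decompose π into cycles: lengths [22, 22, 22, 22, 11, 11, 2, 2, 1] (9 cycles, including the fixed point 0).
n − c = 115 − 9 = 106; sign = (−1)^106 = +1.
(59|115)_J = +1 (Zolotarev's lemma cross-check).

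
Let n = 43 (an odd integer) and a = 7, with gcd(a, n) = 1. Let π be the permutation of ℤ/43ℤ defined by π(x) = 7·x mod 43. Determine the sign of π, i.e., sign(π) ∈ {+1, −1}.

-1

Orbit of 37 under x↦7x: [37, 1, 7, 6, 42, 36]… (length divides ord_43(7)).
Cycle lengths of π_7 on ℤ/43ℤ: [6, 6, 6, 6, 6, 6, 6, 1]; 8 cycles in total.
n − c = 43 − 8 = 35; sign = (−1)^35 = -1.
Check: (7/43) = -1 by Zolotarev.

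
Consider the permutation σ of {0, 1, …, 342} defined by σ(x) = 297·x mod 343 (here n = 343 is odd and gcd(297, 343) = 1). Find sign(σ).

-1

Start at x=340: 340 → 138 → 169 → 115 → 198 → 153 → 165 → … (one orbit).
4 cycles of lengths [294, 42, 6, 1].
n − c = 343 − 4 = 339; sign = (−1)^339 = -1.
Zolotarev: (297|343) = -1, matching the cycle-count sign.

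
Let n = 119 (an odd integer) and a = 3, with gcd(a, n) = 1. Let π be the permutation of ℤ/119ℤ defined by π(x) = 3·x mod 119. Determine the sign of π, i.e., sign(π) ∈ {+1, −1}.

+1

Start at x=80: 80 → 2 → 6 → 18 → 54 → 43 → 10 → … (one orbit).
π_3 has 5 disjoint cycles with lengths [48, 48, 16, 6, 1] on {0,…,118}.
Σ(ℓ_i−1) = 119−5 = 114; sign = (−1)^114 = +1.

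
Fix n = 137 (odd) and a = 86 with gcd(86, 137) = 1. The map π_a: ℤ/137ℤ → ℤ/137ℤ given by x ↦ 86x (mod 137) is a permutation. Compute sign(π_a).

-1

Trace 82: π^k(82) = [82, 65, 110, 7, 54, 123, 29] for k=0..6.
π_86 has 2 disjoint cycles with lengths [136, 1] on {0,…,136}.
137 − 2 = 135 transpositions; sign(π) = (−1)^135 = -1.
Zolotarev: (86|137) = -1, matching the cycle-count sign.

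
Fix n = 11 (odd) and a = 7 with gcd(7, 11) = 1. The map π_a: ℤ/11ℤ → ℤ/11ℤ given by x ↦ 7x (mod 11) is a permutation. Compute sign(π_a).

Orbit of 8 under x↦7x: [8, 1, 7, 5, 2, 3, 10]… (length divides ord_11(7)).
Cycle lengths of π_7 on ℤ/11ℤ: [10, 1]; 2 cycles in total.
11 − 2 = 9 transpositions; sign(π) = (−1)^9 = -1.
(7|11)_J = -1 (Zolotarev's lemma cross-check).

-1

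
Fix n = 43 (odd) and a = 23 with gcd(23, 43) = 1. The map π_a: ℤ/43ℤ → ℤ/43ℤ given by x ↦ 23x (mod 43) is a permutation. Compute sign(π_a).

Orbit of 16 under x↦23x: [16, 24, 36, 11, 38, 14, 21]… (length divides ord_43(23)).
3 cycles of lengths [21, 21, 1].
3 cycles on 43: each ℓ→(−1)^(ℓ−1), product (−1)^40 = +1.
Check: (23/43) = +1 by Zolotarev.

+1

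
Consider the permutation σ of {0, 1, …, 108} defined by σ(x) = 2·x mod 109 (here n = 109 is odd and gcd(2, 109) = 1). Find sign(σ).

-1

Start at x=75: 75 → 41 → 82 → 55 → 1 → 2 → 4 → … (one orbit).
4 cycles of lengths [36, 36, 36, 1].
4 cycles on 109: each ℓ→(−1)^(ℓ−1), product (−1)^105 = -1.
Check: (2/109) = -1 by Zolotarev.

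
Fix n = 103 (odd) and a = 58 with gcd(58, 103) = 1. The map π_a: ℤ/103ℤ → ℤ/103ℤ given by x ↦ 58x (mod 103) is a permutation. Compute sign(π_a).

+1

Orbit of 25 under x↦58x: [25, 8, 52, 29, 34, 15, 46]… (length divides ord_103(58)).
Cycle lengths of π_58 on ℤ/103ℤ: [51, 51, 1]; 3 cycles in total.
103 − 3 = 100 transpositions; sign(π) = (−1)^100 = +1.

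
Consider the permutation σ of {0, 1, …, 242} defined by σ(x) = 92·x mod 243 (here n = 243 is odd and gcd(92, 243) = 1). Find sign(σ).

Start at x=137: 137 → 211 → 215 → 97 → 176 → 154 → 74 → … (one orbit).
Cycle lengths of π_92 on ℤ/243ℤ: [162, 54, 18, 6, 2, 1]; 6 cycles in total.
243 − 6 = 237 transpositions; sign(π) = (−1)^237 = -1.
Via Zolotarev, sign(π_{92}) = (92|243) = -1.

-1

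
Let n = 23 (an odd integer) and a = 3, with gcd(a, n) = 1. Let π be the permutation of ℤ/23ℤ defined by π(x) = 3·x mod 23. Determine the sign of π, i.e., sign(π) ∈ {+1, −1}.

Orbit of 2 under x↦3x: [2, 6, 18, 8, 1, 3, 9]… (length divides ord_23(3)).
Cycle lengths of π_3 on ℤ/23ℤ: [11, 11, 1]; 3 cycles in total.
n − c = 23 − 3 = 20; sign = (−1)^20 = +1.
The Jacobi symbol (3|23) = +1 (Zolotarev) agrees.

+1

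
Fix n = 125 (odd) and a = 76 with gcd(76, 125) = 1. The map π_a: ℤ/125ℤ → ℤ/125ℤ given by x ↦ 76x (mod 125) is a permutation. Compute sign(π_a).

+1

Start at x=26: 26 → 101 → 51 → 1 → 76 → 26 (one orbit).
π_76 has 45 disjoint cycles with lengths [5, 5, 5, 5, 5, 5, 5, 5, 5, 5, 5, 5, 5, 5, 5, 5, 5, 5, 5, 5, 1, 1, 1, 1, 1, 1, 1, 1, 1, 1, 1, 1, 1, 1, 1, 1, 1, 1, 1, 1, 1, 1, 1, 1, 1] on {0,…,124}.
125 − 45 = 80 transpositions; sign(π) = (−1)^80 = +1.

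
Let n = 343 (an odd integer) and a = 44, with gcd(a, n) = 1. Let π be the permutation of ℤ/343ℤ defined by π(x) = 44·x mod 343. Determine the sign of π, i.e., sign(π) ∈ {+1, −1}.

Start at x=288: 288 → 324 → 193 → 260 → 121 → 179 → 330 → … (one orbit).
The orbit structure of x ↦ 44x mod 343: 7 orbits of sizes [147, 147, 21, 21, 3, 3, 1].
n − c = 343 − 7 = 336; sign = (−1)^336 = +1.
Via Zolotarev, sign(π_{44}) = (44|343) = +1.

+1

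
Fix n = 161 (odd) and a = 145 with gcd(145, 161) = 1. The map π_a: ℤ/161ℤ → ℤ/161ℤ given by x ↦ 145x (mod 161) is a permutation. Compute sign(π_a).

Trace 4: π^k(4) = [4, 97, 58, 38, 36, 68, 39] for k=0..6.
Cycle type of π: 66×2 + 22 + 6 + 1; total 5 cycles.
With 5 cycles on 161 points, sign = (−1)^{161−5} = +1.

+1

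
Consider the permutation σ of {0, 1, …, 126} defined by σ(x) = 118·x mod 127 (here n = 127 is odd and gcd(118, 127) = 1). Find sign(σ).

Start at x=65: 65 → 50 → 58 → 113 → 126 → 9 → 46 → … (one orbit).
Cycle lengths of π_118 on ℤ/127ℤ: [126, 1]; 2 cycles in total.
n − c = 127 − 2 = 125; sign = (−1)^125 = -1.

-1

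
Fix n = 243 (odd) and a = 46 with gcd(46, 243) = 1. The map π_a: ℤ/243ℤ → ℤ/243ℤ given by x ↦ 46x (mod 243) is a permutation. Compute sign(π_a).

Start at x=73: 73 → 199 → 163 → 208 → 91 → 55 → 100 → … (one orbit).
Decompose π into cycles: lengths [27, 27, 27, 27, 27, 27, 9, 9, 9, 9, 9, 9, 3, 3, 3, 3, 3, 3, 1, 1, 1, 1, 1, 1, 1, 1, 1] (27 cycles, including the fixed point 0).
n − c = 243 − 27 = 216; sign = (−1)^216 = +1.
(46|243)_J = +1 (Zolotarev's lemma cross-check).

+1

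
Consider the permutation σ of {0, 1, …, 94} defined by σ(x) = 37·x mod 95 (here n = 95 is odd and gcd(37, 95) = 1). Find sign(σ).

Orbit of 37 under x↦37x: [37, 39, 18, 1]… (length divides ord_95(37)).
Cycle lengths of π_37 on ℤ/95ℤ: [4, 4, 4, 4, 4, 4, 4, 4, 4, 4, 4, 4, 4, 4, 4, 4, 4, 4, 4, 2, 2, 2, 2, 2, 2, 2, 2, 2, 1]; 29 cycles in total.
sign(π) = (−1)^{n − #cycles} = (−1)^{95−29} = (−1)^66 = +1.

+1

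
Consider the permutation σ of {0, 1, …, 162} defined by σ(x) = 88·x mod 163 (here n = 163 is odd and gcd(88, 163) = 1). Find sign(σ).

Start at x=134: 134 → 56 → 38 → 84 → 57 → 126 → 4 → … (one orbit).
Cycle lengths of π_88 on ℤ/163ℤ: [81, 81, 1]; 3 cycles in total.
With 3 cycles on 163 points, sign = (−1)^{163−3} = +1.
Check: (88/163) = +1 by Zolotarev.

+1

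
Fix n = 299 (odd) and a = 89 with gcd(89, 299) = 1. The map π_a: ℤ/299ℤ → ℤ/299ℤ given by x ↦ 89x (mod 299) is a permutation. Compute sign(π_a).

Start at x=19: 19 → 196 → 102 → 108 → 44 → 29 → 189 → … (one orbit).
Decompose π into cycles: lengths [132, 132, 22, 12, 1] (5 cycles, including the fixed point 0).
sign(π) = (−1)^{n − #cycles} = (−1)^{299−5} = (−1)^294 = +1.

+1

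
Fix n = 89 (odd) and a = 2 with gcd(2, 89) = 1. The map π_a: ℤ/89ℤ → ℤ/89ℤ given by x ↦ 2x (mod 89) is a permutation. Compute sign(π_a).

Start at x=4: 4 → 8 → 16 → 32 → 64 → 39 → 78 → … (one orbit).
The orbit structure of x ↦ 2x mod 89: 9 orbits of sizes [11, 11, 11, 11, 11, 11, 11, 11, 1].
9 cycles on 89: each ℓ→(−1)^(ℓ−1), product (−1)^80 = +1.

+1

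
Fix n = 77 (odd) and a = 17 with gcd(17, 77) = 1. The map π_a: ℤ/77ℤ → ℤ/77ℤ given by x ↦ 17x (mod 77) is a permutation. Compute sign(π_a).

Orbit of 1 under x↦17x: [1, 17, 58, 62, 53, 54, 71]… (length divides ord_77(17)).
π_17 has 5 disjoint cycles with lengths [30, 30, 10, 6, 1] on {0,…,76}.
n − c = 77 − 5 = 72; sign = (−1)^72 = +1.
(17|77)_J = +1 (Zolotarev's lemma cross-check).

+1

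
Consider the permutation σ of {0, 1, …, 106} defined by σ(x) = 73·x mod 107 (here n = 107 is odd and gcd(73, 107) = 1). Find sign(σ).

Start at x=17: 17 → 64 → 71 → 47 → 7 → 83 → 67 → … (one orbit).
Cycle type of π: 106 + 1; total 2 cycles.
n − c = 107 − 2 = 105; sign = (−1)^105 = -1.
(73|107)_J = -1 (Zolotarev's lemma cross-check).

-1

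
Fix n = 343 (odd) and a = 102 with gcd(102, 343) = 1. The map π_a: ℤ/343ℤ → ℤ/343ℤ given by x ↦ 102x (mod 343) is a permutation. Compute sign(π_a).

+1

Orbit of 95 under x↦102x: [95, 86, 197, 200, 163, 162, 60]… (length divides ord_343(102)).
Cycle lengths of π_102 on ℤ/343ℤ: [147, 147, 21, 21, 3, 3, 1]; 7 cycles in total.
343 − 7 = 336 transpositions; sign(π) = (−1)^336 = +1.
(102|343)_J = +1 (Zolotarev's lemma cross-check).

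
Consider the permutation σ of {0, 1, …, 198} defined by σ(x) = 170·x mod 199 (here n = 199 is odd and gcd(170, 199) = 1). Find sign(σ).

-1

Start at x=7: 7 → 195 → 116 → 19 → 46 → 59 → 80 → … (one orbit).
Cycle type of π: 198 + 1; total 2 cycles.
sign(π) = (−1)^{n − #cycles} = (−1)^{199−2} = (−1)^197 = -1.
Zolotarev: (170|199) = -1, matching the cycle-count sign.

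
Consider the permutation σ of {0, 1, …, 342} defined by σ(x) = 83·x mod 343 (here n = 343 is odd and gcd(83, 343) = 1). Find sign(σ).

-1

Orbit of 316 under x↦83x: [316, 160, 246, 181, 274, 104, 57]… (length divides ord_343(83)).
Cycle type of π: 98×3 + 14×3 + 2×3 + 1; total 10 cycles.
sign(π) = (−1)^{n − #cycles} = (−1)^{343−10} = (−1)^333 = -1.
Check: (83/343) = -1 by Zolotarev.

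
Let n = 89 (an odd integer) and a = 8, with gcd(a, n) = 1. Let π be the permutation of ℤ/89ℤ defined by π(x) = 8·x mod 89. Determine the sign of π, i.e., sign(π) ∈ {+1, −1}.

Start at x=32: 32 → 78 → 1 → 8 → 64 → 67 → 2 → … (one orbit).
π_8 has 9 disjoint cycles with lengths [11, 11, 11, 11, 11, 11, 11, 11, 1] on {0,…,88}.
n − c = 89 − 9 = 80; sign = (−1)^80 = +1.
The Jacobi symbol (8|89) = +1 (Zolotarev) agrees.

+1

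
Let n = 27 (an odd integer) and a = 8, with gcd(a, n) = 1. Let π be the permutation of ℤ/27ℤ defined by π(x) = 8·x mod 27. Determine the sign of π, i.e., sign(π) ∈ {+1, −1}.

-1

Orbit of 19 under x↦8x: [19, 17, 1, 8, 10, 26]… (length divides ord_27(8)).
Cycle lengths of π_8 on ℤ/27ℤ: [6, 6, 6, 2, 2, 2, 2, 1]; 8 cycles in total.
sign(π) = (−1)^{n − #cycles} = (−1)^{27−8} = (−1)^19 = -1.
(8|27)_J = -1 (Zolotarev's lemma cross-check).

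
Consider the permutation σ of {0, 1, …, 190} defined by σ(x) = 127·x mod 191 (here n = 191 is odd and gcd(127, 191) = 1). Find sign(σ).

Start at x=114: 114 → 153 → 140 → 17 → 58 → 108 → 155 → … (one orbit).
Decompose π into cycles: lengths [190, 1] (2 cycles, including the fixed point 0).
2 cycles on 191: each ℓ→(−1)^(ℓ−1), product (−1)^189 = -1.
(127|191)_J = -1 (Zolotarev's lemma cross-check).

-1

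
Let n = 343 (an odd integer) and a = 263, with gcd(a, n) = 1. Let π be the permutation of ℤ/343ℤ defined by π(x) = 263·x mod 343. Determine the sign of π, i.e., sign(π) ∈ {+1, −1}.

Orbit of 79 under x↦263x: [79, 197, 18, 275, 295, 67, 128]… (length divides ord_343(263)).
Cycle lengths of π_263 on ℤ/343ℤ: [21, 21, 21, 21, 21, 21, 21, 21, 21, 21, 21, 21, 21, 21, 3, 3, 3, 3, 3, 3, 3, 3, 3, 3, 3, 3, 3, 3, 3, 3, 1]; 31 cycles in total.
343 − 31 = 312 transpositions; sign(π) = (−1)^312 = +1.

+1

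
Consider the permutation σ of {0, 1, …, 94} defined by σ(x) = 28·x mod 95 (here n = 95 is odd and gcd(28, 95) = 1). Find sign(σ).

-1

Start at x=42: 42 → 36 → 58 → 9 → 62 → 26 → 63 → … (one orbit).
The orbit structure of x ↦ 28x mod 95: 6 orbits of sizes [36, 36, 9, 9, 4, 1].
sign(π) = (−1)^{n − #cycles} = (−1)^{95−6} = (−1)^89 = -1.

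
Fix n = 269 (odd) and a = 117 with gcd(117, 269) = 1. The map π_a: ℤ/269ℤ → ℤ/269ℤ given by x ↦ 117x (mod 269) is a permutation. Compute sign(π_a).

Trace 93: π^k(93) = [93, 121, 169, 136, 41, 224, 115] for k=0..6.
Cycle lengths of π_117 on ℤ/269ℤ: [67, 67, 67, 67, 1]; 5 cycles in total.
269 − 5 = 264 transpositions; sign(π) = (−1)^264 = +1.

+1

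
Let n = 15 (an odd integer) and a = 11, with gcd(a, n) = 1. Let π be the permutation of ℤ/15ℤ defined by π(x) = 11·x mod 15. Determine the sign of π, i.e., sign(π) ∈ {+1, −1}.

-1

Orbit of 11 under x↦11x: [11, 1]… (length divides ord_15(11)).
Cycle type of π: 2×5 + 1×5; total 10 cycles.
n − c = 15 − 10 = 5; sign = (−1)^5 = -1.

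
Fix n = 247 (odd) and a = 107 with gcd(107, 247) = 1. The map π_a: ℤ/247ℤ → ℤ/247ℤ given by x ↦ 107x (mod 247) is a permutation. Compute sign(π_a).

Orbit of 1 under x↦107x: [1, 107, 87, 170, 159, 217]… (length divides ord_247(107)).
The orbit structure of x ↦ 107x mod 247: 44 orbits of sizes [6, 6, 6, 6, 6, 6, 6, 6, 6, 6, 6, 6, 6, 6, 6, 6, 6, 6, 6, 6, 6, 6, 6, 6, 6, 6, 6, 6, 6, 6, 6, 6, 6, 6, 6, 6, 6, 6, 6, 3, 3, 3, 3, 1].
Σ(ℓ_i−1) = 247−44 = 203; sign = (−1)^203 = -1.

-1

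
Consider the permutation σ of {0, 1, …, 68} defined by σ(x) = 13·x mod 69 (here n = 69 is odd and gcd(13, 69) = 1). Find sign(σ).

Start at x=31: 31 → 58 → 64 → 4 → 52 → 55 → 25 → … (one orbit).
Decompose π into cycles: lengths [11, 11, 11, 11, 11, 11, 1, 1, 1] (9 cycles, including the fixed point 0).
Σ(ℓ_i−1) = 69−9 = 60; sign = (−1)^60 = +1.
The Jacobi symbol (13|69) = +1 (Zolotarev) agrees.

+1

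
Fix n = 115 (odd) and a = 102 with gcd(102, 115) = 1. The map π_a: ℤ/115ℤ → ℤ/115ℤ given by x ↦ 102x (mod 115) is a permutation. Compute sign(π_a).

Trace 39: π^k(39) = [39, 68, 36, 107, 104, 28, 96] for k=0..6.
The orbit structure of x ↦ 102x mod 115: 5 orbits of sizes [44, 44, 22, 4, 1].
With 5 cycles on 115 points, sign = (−1)^{115−5} = +1.

+1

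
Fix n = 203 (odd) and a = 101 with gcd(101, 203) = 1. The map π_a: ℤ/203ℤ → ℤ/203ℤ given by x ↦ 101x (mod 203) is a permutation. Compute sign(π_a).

Start at x=153: 153 → 25 → 89 → 57 → 73 → 65 → 69 → … (one orbit).
Cycle type of π: 84×2 + 28 + 6 + 1; total 5 cycles.
With 5 cycles on 203 points, sign = (−1)^{203−5} = +1.
Check: (101/203) = +1 by Zolotarev.

+1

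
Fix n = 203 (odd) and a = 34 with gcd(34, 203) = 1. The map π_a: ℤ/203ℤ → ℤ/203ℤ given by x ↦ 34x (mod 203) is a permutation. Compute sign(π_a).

Orbit of 125 under x↦34x: [125, 190, 167, 197, 202, 169, 62]… (length divides ord_203(34)).
18 cycles of lengths [14, 14, 14, 14, 14, 14, 14, 14, 14, 14, 14, 14, 14, 14, 2, 2, 2, 1].
203 − 18 = 185 transpositions; sign(π) = (−1)^185 = -1.

-1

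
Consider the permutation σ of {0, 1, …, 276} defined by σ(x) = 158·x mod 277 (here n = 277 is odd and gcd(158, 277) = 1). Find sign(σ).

-1

Start at x=163: 163 → 270 → 2 → 39 → 68 → 218 → 96 → … (one orbit).
2 cycles of lengths [276, 1].
277 − 2 = 275 transpositions; sign(π) = (−1)^275 = -1.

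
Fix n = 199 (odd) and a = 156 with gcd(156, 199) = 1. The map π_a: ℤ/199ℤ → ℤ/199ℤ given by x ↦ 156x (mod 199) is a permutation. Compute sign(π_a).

-1

Start at x=156: 156 → 58 → 93 → 180 → 21 → 92 → 24 → … (one orbit).
The orbit structure of x ↦ 156x mod 199: 12 orbits of sizes [18, 18, 18, 18, 18, 18, 18, 18, 18, 18, 18, 1].
12 cycles on 199: each ℓ→(−1)^(ℓ−1), product (−1)^187 = -1.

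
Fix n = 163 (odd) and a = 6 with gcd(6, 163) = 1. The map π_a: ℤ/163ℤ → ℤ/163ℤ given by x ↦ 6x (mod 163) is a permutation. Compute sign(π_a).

Trace 58: π^k(58) = [58, 22, 132, 140, 25, 150, 85] for k=0..6.
Cycle type of π: 27×6 + 1; total 7 cycles.
sign(π) = (−1)^{n − #cycles} = (−1)^{163−7} = (−1)^156 = +1.
Via Zolotarev, sign(π_{6}) = (6|163) = +1.

+1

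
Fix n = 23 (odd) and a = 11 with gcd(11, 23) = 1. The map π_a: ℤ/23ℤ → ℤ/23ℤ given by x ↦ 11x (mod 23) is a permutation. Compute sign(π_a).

Start at x=2: 2 → 22 → 12 → 17 → 3 → 10 → 18 → … (one orbit).
Cycle lengths of π_11 on ℤ/23ℤ: [22, 1]; 2 cycles in total.
2 cycles on 23: each ℓ→(−1)^(ℓ−1), product (−1)^21 = -1.
The Jacobi symbol (11|23) = -1 (Zolotarev) agrees.

-1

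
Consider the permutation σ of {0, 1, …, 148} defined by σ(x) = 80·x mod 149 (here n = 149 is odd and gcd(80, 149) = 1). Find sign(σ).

+1

Start at x=1: 1 → 80 → 142 → 36 → 49 → 46 → 104 → … (one orbit).
5 cycles of lengths [37, 37, 37, 37, 1].
sign(π) = (−1)^{n − #cycles} = (−1)^{149−5} = (−1)^144 = +1.
Zolotarev: (80|149) = +1, matching the cycle-count sign.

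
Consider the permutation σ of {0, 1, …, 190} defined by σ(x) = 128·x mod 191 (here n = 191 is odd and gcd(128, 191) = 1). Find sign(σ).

+1

Orbit of 72 under x↦128x: [72, 48, 32, 85, 184, 59, 103]… (length divides ord_191(128)).
Cycle type of π: 95×2 + 1; total 3 cycles.
191 − 3 = 188 transpositions; sign(π) = (−1)^188 = +1.
Via Zolotarev, sign(π_{128}) = (128|191) = +1.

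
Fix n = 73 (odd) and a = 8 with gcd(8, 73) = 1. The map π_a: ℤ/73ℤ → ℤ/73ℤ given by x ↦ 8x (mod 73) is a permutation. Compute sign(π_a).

+1

Orbit of 8 under x↦8x: [8, 64, 1]… (length divides ord_73(8)).
Cycle type of π: 3×24 + 1; total 25 cycles.
With 25 cycles on 73 points, sign = (−1)^{73−25} = +1.
Via Zolotarev, sign(π_{8}) = (8|73) = +1.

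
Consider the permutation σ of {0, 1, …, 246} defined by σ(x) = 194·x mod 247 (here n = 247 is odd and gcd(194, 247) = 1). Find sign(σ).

Orbit of 64 under x↦194x: [64, 66, 207, 144, 25, 157, 77]… (length divides ord_247(194)).
Cycle type of π: 18×12 + 9×2 + 2×6 + 1; total 21 cycles.
21 cycles on 247: each ℓ→(−1)^(ℓ−1), product (−1)^226 = +1.
Zolotarev: (194|247) = +1, matching the cycle-count sign.

+1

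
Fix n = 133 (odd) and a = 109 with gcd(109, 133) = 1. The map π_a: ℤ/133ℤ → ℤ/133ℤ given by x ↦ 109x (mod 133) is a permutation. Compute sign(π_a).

-1

Orbit of 130 under x↦109x: [130, 72, 1, 109, 44, 8, 74]… (length divides ord_133(109)).
Decompose π into cycles: lengths [18, 18, 18, 18, 18, 18, 18, 3, 3, 1] (10 cycles, including the fixed point 0).
10 cycles on 133: each ℓ→(−1)^(ℓ−1), product (−1)^123 = -1.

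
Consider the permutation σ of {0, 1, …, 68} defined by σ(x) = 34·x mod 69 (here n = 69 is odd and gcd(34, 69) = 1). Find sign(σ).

Start at x=28: 28 → 55 → 7 → 31 → 19 → 25 → 22 → … (one orbit).
Cycle type of π: 22×3 + 1×3; total 6 cycles.
Σ(ℓ_i−1) = 69−6 = 63; sign = (−1)^63 = -1.
(34|69)_J = -1 (Zolotarev's lemma cross-check).

-1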